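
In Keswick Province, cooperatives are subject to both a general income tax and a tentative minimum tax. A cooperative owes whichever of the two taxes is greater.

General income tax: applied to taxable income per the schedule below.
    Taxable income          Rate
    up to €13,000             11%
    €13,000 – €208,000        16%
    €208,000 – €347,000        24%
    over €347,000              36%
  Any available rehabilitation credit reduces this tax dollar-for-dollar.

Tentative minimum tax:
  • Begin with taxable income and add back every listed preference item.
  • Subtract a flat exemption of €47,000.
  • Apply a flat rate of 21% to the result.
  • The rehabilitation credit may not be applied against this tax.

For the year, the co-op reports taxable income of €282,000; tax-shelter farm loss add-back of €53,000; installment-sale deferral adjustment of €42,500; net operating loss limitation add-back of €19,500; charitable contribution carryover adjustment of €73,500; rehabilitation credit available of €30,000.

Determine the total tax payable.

€88,935

General income tax:
  €13,000 × 11% = €1,430
  €195,000 × 16% = €31,200
  €74,000 × 24% = €17,760
  → €50,390
  Less rehabilitation credit €30,000 → €20,390

Tentative minimum tax:
  Adjusted income: €282,000 + €53,000 + €42,500 + €19,500 + €73,500 = €470,500
  Less exemption €47,000 → base €423,500
  €423,500 × 21% = €88,935

€88,935 > €20,390, so the tentative minimum tax is the binding amount.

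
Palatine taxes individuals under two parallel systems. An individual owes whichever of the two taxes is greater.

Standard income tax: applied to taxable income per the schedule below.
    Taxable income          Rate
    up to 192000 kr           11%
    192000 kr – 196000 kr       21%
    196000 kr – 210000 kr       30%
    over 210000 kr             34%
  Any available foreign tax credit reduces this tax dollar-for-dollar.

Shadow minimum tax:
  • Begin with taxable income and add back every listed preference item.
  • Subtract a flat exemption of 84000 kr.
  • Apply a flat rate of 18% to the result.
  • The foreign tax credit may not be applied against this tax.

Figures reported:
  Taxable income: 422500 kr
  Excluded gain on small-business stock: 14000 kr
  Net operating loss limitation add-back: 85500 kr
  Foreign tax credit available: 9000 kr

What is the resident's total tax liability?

89410 kr

Shadow minimum tax:
  Adjusted income: 422500 kr + 14000 kr + 85500 kr = 522000 kr
  Less exemption 84000 kr → base 438000 kr
  438000 kr × 18% = 78840 kr

Standard income tax:
  192000 kr × 11% = 21120 kr
  4000 kr × 21% = 840 kr
  14000 kr × 30% = 4200 kr
  212500 kr × 34% = 72250 kr
  → 98410 kr
  Less foreign tax credit 9000 kr → 89410 kr

89410 kr > 78840 kr, so the standard income tax governs.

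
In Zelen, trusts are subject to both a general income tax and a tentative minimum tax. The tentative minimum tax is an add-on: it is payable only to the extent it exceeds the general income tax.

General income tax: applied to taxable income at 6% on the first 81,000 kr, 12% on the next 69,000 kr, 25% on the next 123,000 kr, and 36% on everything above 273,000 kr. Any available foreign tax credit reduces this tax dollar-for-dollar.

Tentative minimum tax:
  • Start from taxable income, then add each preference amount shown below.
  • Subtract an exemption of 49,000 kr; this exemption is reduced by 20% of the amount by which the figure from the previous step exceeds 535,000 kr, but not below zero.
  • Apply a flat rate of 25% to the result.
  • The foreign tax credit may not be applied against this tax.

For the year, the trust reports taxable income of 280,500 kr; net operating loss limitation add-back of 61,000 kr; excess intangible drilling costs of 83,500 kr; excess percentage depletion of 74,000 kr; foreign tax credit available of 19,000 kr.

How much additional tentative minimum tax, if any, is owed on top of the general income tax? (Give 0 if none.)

84,910 kr

General income tax:
  81,000 kr × 6% = 4,860 kr
  69,000 kr × 12% = 8,280 kr
  123,000 kr × 25% = 30,750 kr
  7,500 kr × 36% = 2,700 kr
  → 46,590 kr
  Less foreign tax credit 19,000 kr → 27,590 kr

Tentative minimum tax:
  Adjusted income: 280,500 kr + 61,000 kr + 83,500 kr + 74,000 kr = 499,000 kr
  Exemption: 499,000 kr ≤ 535,000 kr, so full 49,000 kr applies
  Base: 499,000 kr − 49,000 kr = 450,000 kr
  450,000 kr × 25% = 112,500 kr

Excess of tentative minimum tax over general income tax: 112,500 kr − 27,590 kr = 84,910 kr.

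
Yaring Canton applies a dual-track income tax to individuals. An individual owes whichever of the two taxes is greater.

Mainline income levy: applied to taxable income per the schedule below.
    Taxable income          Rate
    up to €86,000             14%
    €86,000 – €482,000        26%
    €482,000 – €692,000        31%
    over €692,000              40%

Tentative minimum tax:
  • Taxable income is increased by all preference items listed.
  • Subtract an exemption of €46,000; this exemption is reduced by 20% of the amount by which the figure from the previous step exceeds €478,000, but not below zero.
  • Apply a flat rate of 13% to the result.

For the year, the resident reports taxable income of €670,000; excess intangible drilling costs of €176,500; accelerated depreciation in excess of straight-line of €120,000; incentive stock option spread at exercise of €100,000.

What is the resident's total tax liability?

€173,280

Mainline income levy:
  €86,000 × 14% = €12,040
  €396,000 × 26% = €102,960
  €188,000 × 31% = €58,280
  → €173,280

Tentative minimum tax:
  Adjusted income: €670,000 + €176,500 + €120,000 + €100,000 = €1,066,500
  Exemption: 20% × (€1,066,500 − €478,000) = €117,700 ≥ €46,000, so the exemption is fully phased out
  Base: €1,066,500 − €0 = €1,066,500
  €1,066,500 × 13% = €138,645

€173,280 > €138,645, so the mainline income levy governs.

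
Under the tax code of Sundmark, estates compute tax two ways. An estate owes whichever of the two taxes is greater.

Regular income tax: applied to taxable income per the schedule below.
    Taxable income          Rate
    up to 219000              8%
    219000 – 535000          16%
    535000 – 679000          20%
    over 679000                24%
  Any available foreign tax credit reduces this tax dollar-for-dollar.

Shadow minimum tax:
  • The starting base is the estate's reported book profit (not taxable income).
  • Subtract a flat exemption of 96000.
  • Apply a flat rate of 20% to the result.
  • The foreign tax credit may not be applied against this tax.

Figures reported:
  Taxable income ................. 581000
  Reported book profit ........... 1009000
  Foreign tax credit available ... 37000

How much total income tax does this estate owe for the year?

Regular income tax:
  219000 × 8% = 17520
  316000 × 16% = 50560
  46000 × 20% = 9200
  → 77280
  Less foreign tax credit 37000 → 40280

Shadow minimum tax:
  Base (reported book profit): 1009000
  Less exemption 96000 → base 913000
  913000 × 20% = 182600

182600 > 40280, so the shadow minimum tax is the binding amount.

182600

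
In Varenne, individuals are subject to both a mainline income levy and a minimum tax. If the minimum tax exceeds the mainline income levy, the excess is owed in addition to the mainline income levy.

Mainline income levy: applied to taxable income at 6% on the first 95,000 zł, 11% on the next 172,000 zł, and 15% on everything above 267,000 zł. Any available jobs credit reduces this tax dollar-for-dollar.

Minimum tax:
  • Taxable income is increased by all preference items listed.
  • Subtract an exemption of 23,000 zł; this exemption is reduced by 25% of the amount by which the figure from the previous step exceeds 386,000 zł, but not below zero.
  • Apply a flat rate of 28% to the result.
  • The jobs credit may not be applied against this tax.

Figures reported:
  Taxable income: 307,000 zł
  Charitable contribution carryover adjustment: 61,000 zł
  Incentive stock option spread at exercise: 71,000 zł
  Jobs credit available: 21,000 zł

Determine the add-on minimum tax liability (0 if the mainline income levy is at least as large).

Minimum tax:
  Adjusted income: 307,000 zł + 61,000 zł + 71,000 zł = 439,000 zł
  Exemption: 23,000 zł − 25% × (439,000 zł − 386,000 zł) = 23,000 zł − 13,250 zł = 9,750 zł
  Base: 439,000 zł − 9,750 zł = 429,250 zł
  429,250 zł × 28% = 120,190 zł

Mainline income levy:
  95,000 zł × 6% = 5,700 zł
  172,000 zł × 11% = 18,920 zł
  40,000 zł × 15% = 6,000 zł
  → 30,620 zł
  Less jobs credit 21,000 zł → 9,620 zł

Excess of minimum tax over mainline income levy: 120,190 zł − 9,620 zł = 110,570 zł.

110,570 zł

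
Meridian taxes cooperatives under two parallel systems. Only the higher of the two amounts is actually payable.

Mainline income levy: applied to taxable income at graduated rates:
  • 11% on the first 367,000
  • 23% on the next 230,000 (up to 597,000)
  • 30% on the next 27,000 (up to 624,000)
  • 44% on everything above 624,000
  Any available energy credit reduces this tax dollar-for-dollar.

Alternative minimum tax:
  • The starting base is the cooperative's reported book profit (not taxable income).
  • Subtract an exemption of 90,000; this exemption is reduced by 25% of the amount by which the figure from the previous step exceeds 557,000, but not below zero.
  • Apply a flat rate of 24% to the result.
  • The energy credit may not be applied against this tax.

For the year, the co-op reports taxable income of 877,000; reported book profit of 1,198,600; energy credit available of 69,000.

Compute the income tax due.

287,664

Mainline income levy:
  367,000 × 11% = 40,370
  230,000 × 23% = 52,900
  27,000 × 30% = 8,100
  253,000 × 44% = 111,320
  → 212,690
  Less energy credit 69,000 → 143,690

Alternative minimum tax:
  Base (reported book profit): 1,198,600
  Exemption: 25% × (1,198,600 − 557,000) = 160,400 ≥ 90,000, so the exemption is fully phased out
  Base: 1,198,600 − 0 = 1,198,600
  1,198,600 × 24% = 287,664

287,664 > 143,690, so the alternative minimum tax is the binding amount.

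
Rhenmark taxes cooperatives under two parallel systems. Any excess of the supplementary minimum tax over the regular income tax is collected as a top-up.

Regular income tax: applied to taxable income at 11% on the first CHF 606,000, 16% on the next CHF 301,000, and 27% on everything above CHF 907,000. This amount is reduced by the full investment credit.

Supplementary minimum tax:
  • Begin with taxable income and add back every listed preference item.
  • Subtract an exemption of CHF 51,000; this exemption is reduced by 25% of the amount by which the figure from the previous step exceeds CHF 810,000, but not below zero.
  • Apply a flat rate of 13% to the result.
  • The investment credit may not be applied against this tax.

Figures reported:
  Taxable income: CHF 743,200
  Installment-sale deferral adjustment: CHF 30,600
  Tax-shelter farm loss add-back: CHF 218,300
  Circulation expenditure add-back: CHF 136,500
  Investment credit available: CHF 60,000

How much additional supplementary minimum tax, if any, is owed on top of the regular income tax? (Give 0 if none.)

CHF 118,106

Supplementary minimum tax:
  Adjusted income: CHF 743,200 + CHF 30,600 + CHF 218,300 + CHF 136,500 = CHF 1,128,600
  Exemption: 25% × (CHF 1,128,600 − CHF 810,000) = CHF 79,650 ≥ CHF 51,000, so the exemption is fully phased out
  Base: CHF 1,128,600 − CHF 0 = CHF 1,128,600
  CHF 1,128,600 × 13% = CHF 146,718

Regular income tax:
  CHF 606,000 × 11% = CHF 66,660
  CHF 137,200 × 16% = CHF 21,952
  → CHF 88,612
  Less investment credit CHF 60,000 → CHF 28,612

Excess of supplementary minimum tax over regular income tax: CHF 146,718 − CHF 28,612 = CHF 118,106.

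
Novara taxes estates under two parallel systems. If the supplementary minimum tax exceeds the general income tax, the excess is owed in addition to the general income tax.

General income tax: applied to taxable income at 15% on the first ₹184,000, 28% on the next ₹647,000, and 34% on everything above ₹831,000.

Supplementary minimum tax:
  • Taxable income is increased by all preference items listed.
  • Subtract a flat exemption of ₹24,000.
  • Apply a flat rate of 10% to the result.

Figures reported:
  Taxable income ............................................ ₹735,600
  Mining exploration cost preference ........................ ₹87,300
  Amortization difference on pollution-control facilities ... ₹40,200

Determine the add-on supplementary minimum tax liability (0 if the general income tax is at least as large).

Supplementary minimum tax:
  Adjusted income: ₹735,600 + ₹87,300 + ₹40,200 = ₹863,100
  Less exemption ₹24,000 → base ₹839,100
  ₹839,100 × 10% = ₹83,910

General income tax:
  ₹184,000 × 15% = ₹27,600
  ₹551,600 × 28% = ₹154,448
  → ₹182,048

₹83,910 ≤ ₹182,048, so no add-on is due.

₹0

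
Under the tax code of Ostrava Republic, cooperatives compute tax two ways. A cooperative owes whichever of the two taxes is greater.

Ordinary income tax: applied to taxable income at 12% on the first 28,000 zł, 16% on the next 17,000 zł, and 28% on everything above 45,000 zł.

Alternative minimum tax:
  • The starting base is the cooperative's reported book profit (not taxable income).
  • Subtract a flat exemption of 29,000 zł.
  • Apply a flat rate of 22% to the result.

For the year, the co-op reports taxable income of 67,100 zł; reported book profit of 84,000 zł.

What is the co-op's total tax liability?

Ordinary income tax:
  28,000 zł × 12% = 3,360 zł
  17,000 zł × 16% = 2,720 zł
  22,100 zł × 28% = 6,188 zł
  → 12,268 zł

Alternative minimum tax:
  Base (reported book profit): 84,000 zł
  Less exemption 29,000 zł → base 55,000 zł
  55,000 zł × 22% = 12,100 zł

12,268 zł > 12,100 zł, so the ordinary income tax governs.

12,268 zł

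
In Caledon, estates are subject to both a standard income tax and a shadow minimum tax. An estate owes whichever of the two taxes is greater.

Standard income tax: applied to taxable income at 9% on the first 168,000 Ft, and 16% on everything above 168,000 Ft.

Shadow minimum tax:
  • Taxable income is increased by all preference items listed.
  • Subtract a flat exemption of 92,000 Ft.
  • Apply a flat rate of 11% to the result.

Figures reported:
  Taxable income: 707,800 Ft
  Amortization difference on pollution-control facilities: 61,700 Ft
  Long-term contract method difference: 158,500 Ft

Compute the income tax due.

101,488 Ft

Standard income tax:
  168,000 Ft × 9% = 15,120 Ft
  539,800 Ft × 16% = 86,368 Ft
  → 101,488 Ft

Shadow minimum tax:
  Adjusted income: 707,800 Ft + 61,700 Ft + 158,500 Ft = 928,000 Ft
  Less exemption 92,000 Ft → base 836,000 Ft
  836,000 Ft × 11% = 91,960 Ft

101,488 Ft > 91,960 Ft, so the standard income tax governs.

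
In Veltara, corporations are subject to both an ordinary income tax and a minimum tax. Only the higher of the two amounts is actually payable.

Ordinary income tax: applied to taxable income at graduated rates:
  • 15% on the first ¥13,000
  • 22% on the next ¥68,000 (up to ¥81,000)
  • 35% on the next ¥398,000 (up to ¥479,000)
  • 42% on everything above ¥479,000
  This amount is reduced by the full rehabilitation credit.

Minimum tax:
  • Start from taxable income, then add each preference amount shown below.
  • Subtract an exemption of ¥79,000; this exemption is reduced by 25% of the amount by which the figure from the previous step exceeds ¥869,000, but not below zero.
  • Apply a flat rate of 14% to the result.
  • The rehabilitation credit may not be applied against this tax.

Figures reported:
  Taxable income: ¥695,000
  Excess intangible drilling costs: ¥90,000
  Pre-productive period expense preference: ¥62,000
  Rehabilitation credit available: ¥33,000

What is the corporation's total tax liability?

¥213,930

Ordinary income tax:
  ¥13,000 × 15% = ¥1,950
  ¥68,000 × 22% = ¥14,960
  ¥398,000 × 35% = ¥139,300
  ¥216,000 × 42% = ¥90,720
  → ¥246,930
  Less rehabilitation credit ¥33,000 → ¥213,930

Minimum tax:
  Adjusted income: ¥695,000 + ¥90,000 + ¥62,000 = ¥847,000
  Exemption: ¥847,000 ≤ ¥869,000, so full ¥79,000 applies
  Base: ¥847,000 − ¥79,000 = ¥768,000
  ¥768,000 × 14% = ¥107,520

¥213,930 > ¥107,520, so the ordinary income tax governs.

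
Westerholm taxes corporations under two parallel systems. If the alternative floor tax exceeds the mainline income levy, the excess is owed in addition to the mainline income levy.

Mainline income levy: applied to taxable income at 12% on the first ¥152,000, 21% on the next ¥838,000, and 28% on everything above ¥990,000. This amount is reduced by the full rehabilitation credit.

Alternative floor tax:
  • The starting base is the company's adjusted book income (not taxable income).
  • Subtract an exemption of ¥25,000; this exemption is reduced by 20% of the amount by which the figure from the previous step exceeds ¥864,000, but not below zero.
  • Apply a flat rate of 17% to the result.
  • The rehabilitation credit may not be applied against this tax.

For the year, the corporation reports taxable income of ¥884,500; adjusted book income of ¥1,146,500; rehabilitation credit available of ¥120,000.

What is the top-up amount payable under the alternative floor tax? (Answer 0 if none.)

Alternative floor tax:
  Base (adjusted book income): ¥1,146,500
  Exemption: 20% × (¥1,146,500 − ¥864,000) = ¥56,500 ≥ ¥25,000, so the exemption is fully phased out
  Base: ¥1,146,500 − ¥0 = ¥1,146,500
  ¥1,146,500 × 17% = ¥194,905

Mainline income levy:
  ¥152,000 × 12% = ¥18,240
  ¥732,500 × 21% = ¥153,825
  → ¥172,065
  Less rehabilitation credit ¥120,000 → ¥52,065

Excess of alternative floor tax over mainline income levy: ¥194,905 − ¥52,065 = ¥142,840.

¥142,840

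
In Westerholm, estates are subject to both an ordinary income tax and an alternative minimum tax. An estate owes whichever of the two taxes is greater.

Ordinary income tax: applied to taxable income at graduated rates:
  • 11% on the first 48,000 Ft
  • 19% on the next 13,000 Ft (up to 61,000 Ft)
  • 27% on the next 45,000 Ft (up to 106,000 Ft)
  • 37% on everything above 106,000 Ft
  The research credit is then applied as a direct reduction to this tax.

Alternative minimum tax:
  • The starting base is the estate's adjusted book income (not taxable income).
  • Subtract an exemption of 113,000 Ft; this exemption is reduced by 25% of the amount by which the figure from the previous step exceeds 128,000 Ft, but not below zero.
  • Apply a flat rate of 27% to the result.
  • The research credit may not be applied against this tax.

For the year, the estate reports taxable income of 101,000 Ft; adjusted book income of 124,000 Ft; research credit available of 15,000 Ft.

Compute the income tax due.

Ordinary income tax:
  48,000 Ft × 11% = 5,280 Ft
  13,000 Ft × 19% = 2,470 Ft
  40,000 Ft × 27% = 10,800 Ft
  → 18,550 Ft
  Less research credit 15,000 Ft → 3,550 Ft

Alternative minimum tax:
  Base (adjusted book income): 124,000 Ft
  Exemption: 124,000 Ft ≤ 128,000 Ft, so full 113,000 Ft applies
  Base: 124,000 Ft − 113,000 Ft = 11,000 Ft
  11,000 Ft × 27% = 2,970 Ft

3,550 Ft > 2,970 Ft, so the ordinary income tax governs.

3,550 Ft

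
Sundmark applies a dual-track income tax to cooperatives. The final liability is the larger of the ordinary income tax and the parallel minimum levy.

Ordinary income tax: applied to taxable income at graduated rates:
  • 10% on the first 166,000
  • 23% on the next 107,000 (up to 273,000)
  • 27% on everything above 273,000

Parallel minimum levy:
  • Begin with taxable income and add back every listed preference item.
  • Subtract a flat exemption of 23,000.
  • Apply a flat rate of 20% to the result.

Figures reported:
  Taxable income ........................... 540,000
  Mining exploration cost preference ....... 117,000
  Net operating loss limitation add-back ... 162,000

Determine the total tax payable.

Ordinary income tax:
  166,000 × 10% = 16,600
  107,000 × 23% = 24,610
  267,000 × 27% = 72,090
  → 113,300

Parallel minimum levy:
  Adjusted income: 540,000 + 117,000 + 162,000 = 819,000
  Less exemption 23,000 → base 796,000
  796,000 × 20% = 159,200

159,200 > 113,300, so the parallel minimum levy is the binding amount.

159,200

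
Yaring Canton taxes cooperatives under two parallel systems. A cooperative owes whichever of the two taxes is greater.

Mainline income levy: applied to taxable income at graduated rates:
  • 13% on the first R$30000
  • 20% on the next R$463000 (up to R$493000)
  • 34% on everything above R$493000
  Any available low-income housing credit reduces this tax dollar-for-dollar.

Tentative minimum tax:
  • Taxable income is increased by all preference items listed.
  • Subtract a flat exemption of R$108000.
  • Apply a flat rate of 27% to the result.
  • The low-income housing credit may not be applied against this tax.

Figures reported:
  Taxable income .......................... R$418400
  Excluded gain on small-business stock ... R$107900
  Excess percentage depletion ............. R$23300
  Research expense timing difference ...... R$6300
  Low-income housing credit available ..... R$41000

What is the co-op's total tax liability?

Mainline income levy:
  R$30000 × 13% = R$3900
  R$388400 × 20% = R$77680
  → R$81580
  Less low-income housing credit R$41000 → R$40580

Tentative minimum tax:
  Adjusted income: R$418400 + R$107900 + R$23300 + R$6300 = R$555900
  Less exemption R$108000 → base R$447900
  R$447900 × 27% = R$120933

R$120933 > R$40580, so the tentative minimum tax is the binding amount.

R$120933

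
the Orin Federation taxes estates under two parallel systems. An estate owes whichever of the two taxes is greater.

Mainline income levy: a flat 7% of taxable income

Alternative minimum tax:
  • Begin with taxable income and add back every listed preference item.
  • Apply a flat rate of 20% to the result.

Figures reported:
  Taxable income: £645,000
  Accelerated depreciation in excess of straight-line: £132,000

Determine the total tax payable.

£155,400

Alternative minimum tax:
  Adjusted income: £645,000 + £132,000 = £777,000
  £777,000 × 20% = £155,400

Mainline income levy:
  £645,000 × 7% = £45,150

£155,400 > £45,150, so the alternative minimum tax is the binding amount.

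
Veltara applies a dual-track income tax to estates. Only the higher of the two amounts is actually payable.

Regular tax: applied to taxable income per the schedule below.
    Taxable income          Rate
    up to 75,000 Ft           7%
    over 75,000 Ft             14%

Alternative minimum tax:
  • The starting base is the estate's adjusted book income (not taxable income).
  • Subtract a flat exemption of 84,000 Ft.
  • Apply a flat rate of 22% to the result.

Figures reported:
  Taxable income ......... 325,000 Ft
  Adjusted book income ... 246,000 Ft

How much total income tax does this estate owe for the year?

40,250 Ft

Alternative minimum tax:
  Base (adjusted book income): 246,000 Ft
  Less exemption 84,000 Ft → base 162,000 Ft
  162,000 Ft × 22% = 35,640 Ft

Regular tax:
  75,000 Ft × 7% = 5,250 Ft
  250,000 Ft × 14% = 35,000 Ft
  → 40,250 Ft

40,250 Ft > 35,640 Ft, so the regular tax governs.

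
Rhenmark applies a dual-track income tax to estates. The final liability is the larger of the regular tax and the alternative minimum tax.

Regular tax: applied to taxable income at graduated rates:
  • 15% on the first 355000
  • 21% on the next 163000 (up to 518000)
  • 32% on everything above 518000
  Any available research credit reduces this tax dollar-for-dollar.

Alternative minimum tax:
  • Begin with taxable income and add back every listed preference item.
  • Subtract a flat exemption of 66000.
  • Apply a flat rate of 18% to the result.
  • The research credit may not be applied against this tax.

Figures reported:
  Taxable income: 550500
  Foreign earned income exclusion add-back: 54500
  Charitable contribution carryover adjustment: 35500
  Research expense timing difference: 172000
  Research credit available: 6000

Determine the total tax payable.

Regular tax:
  355000 × 15% = 53250
  163000 × 21% = 34230
  32500 × 32% = 10400
  → 97880
  Less research credit 6000 → 91880

Alternative minimum tax:
  Adjusted income: 550500 + 54500 + 35500 + 172000 = 812500
  Less exemption 66000 → base 746500
  746500 × 18% = 134370

134370 > 91880, so the alternative minimum tax is the binding amount.

134370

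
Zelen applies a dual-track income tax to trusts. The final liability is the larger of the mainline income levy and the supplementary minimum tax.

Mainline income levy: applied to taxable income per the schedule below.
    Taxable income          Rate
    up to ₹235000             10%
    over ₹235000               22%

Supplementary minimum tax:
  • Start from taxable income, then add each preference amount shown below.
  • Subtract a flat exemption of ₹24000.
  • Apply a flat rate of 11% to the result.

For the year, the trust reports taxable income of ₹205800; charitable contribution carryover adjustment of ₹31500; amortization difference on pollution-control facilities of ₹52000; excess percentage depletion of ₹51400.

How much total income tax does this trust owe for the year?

₹34837

Mainline income levy:
  ₹205800 × 10% = ₹20580

Supplementary minimum tax:
  Adjusted income: ₹205800 + ₹31500 + ₹52000 + ₹51400 = ₹340700
  Less exemption ₹24000 → base ₹316700
  ₹316700 × 11% = ₹34837

₹34837 > ₹20580, so the supplementary minimum tax is the binding amount.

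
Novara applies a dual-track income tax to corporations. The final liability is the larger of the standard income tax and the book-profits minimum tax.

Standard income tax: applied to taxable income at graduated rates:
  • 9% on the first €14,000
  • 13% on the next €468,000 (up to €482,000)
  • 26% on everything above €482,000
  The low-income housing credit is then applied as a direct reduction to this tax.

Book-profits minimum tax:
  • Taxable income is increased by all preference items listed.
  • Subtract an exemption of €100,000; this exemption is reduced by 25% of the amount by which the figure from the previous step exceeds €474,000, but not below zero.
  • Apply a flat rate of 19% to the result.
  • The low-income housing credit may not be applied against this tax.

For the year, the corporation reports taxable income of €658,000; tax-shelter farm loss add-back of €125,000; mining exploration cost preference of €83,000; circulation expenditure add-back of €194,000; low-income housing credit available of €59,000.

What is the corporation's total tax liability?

Book-profits minimum tax:
  Adjusted income: €658,000 + €125,000 + €83,000 + €194,000 = €1,060,000
  Exemption: 25% × (€1,060,000 − €474,000) = €146,500 ≥ €100,000, so the exemption is fully phased out
  Base: €1,060,000 − €0 = €1,060,000
  €1,060,000 × 19% = €201,400

Standard income tax:
  €14,000 × 9% = €1,260
  €468,000 × 13% = €60,840
  €176,000 × 26% = €45,760
  → €107,860
  Less low-income housing credit €59,000 → €48,860

€201,400 > €48,860, so the book-profits minimum tax is the binding amount.

€201,400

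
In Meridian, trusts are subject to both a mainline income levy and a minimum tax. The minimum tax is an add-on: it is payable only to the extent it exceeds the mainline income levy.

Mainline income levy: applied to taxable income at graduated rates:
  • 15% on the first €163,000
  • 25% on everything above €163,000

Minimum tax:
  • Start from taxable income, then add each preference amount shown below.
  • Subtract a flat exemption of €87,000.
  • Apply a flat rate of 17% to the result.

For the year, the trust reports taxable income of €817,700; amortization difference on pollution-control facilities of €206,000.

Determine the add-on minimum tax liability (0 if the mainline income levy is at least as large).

Mainline income levy:
  €163,000 × 15% = €24,450
  €654,700 × 25% = €163,675
  → €188,125

Minimum tax:
  Adjusted income: €817,700 + €206,000 = €1,023,700
  Less exemption €87,000 → base €936,700
  €936,700 × 17% = €159,239

€159,239 ≤ €188,125, so no add-on is due.

€0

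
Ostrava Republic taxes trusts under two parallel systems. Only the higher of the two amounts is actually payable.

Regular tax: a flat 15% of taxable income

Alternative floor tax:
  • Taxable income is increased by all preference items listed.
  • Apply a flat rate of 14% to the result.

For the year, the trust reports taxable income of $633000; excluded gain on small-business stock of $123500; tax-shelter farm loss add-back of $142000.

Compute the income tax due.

Regular tax:
  $633000 × 15% = $94950

Alternative floor tax:
  Adjusted income: $633000 + $123500 + $142000 = $898500
  $898500 × 14% = $125790

$125790 > $94950, so the alternative floor tax is the binding amount.

$125790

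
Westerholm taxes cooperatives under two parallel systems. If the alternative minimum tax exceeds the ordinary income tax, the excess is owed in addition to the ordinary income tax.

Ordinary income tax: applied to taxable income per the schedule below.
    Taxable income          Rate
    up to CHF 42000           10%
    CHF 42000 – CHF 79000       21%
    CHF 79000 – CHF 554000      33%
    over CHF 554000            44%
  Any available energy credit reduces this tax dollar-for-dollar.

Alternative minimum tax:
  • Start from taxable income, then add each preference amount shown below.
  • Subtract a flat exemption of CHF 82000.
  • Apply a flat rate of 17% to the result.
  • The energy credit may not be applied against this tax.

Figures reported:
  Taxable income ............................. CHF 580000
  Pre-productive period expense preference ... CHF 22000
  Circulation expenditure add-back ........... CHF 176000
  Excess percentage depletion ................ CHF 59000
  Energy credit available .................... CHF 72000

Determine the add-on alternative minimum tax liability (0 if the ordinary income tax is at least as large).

Ordinary income tax:
  CHF 42000 × 10% = CHF 4200
  CHF 37000 × 21% = CHF 7770
  CHF 475000 × 33% = CHF 156750
  CHF 26000 × 44% = CHF 11440
  → CHF 180160
  Less energy credit CHF 72000 → CHF 108160

Alternative minimum tax:
  Adjusted income: CHF 580000 + CHF 22000 + CHF 176000 + CHF 59000 = CHF 837000
  Less exemption CHF 82000 → base CHF 755000
  CHF 755000 × 17% = CHF 128350

Excess of alternative minimum tax over ordinary income tax: CHF 128350 − CHF 108160 = CHF 20190.

CHF 20190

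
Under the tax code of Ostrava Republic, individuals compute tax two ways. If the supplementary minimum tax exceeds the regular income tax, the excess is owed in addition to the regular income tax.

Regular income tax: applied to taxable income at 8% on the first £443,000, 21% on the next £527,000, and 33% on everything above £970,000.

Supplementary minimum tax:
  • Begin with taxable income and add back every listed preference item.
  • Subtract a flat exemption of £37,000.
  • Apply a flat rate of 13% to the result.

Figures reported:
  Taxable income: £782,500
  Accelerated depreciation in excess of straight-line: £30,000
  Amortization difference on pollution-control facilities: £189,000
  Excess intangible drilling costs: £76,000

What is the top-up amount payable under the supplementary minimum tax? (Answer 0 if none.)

£28,530

Supplementary minimum tax:
  Adjusted income: £782,500 + £30,000 + £189,000 + £76,000 = £1,077,500
  Less exemption £37,000 → base £1,040,500
  £1,040,500 × 13% = £135,265

Regular income tax:
  £443,000 × 8% = £35,440
  £339,500 × 21% = £71,295
  → £106,735

Excess of supplementary minimum tax over regular income tax: £135,265 − £106,735 = £28,530.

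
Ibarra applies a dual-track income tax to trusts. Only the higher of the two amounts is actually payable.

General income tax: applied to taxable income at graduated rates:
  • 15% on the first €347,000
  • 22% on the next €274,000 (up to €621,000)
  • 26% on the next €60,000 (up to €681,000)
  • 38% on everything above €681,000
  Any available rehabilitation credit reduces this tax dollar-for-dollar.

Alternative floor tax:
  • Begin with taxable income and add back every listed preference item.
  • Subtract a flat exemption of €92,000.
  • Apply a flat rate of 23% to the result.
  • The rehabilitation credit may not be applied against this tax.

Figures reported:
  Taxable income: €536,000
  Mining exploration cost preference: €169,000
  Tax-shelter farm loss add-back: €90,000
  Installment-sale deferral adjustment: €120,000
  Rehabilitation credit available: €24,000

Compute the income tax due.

€189,290

General income tax:
  €347,000 × 15% = €52,050
  €189,000 × 22% = €41,580
  → €93,630
  Less rehabilitation credit €24,000 → €69,630

Alternative floor tax:
  Adjusted income: €536,000 + €169,000 + €90,000 + €120,000 = €915,000
  Less exemption €92,000 → base €823,000
  €823,000 × 23% = €189,290

€189,290 > €69,630, so the alternative floor tax is the binding amount.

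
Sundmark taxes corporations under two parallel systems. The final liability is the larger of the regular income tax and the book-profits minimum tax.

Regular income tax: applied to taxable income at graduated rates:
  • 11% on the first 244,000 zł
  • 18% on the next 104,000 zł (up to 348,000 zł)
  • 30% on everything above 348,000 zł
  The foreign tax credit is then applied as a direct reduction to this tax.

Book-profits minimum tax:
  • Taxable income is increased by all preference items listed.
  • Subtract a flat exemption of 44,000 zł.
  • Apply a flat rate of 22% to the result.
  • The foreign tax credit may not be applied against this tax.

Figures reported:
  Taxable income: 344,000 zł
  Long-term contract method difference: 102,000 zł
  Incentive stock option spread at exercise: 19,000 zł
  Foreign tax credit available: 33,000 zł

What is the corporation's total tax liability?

Book-profits minimum tax:
  Adjusted income: 344,000 zł + 102,000 zł + 19,000 zł = 465,000 zł
  Less exemption 44,000 zł → base 421,000 zł
  421,000 zł × 22% = 92,620 zł

Regular income tax:
  244,000 zł × 11% = 26,840 zł
  100,000 zł × 18% = 18,000 zł
  → 44,840 zł
  Less foreign tax credit 33,000 zł → 11,840 zł

92,620 zł > 11,840 zł, so the book-profits minimum tax is the binding amount.

92,620 zł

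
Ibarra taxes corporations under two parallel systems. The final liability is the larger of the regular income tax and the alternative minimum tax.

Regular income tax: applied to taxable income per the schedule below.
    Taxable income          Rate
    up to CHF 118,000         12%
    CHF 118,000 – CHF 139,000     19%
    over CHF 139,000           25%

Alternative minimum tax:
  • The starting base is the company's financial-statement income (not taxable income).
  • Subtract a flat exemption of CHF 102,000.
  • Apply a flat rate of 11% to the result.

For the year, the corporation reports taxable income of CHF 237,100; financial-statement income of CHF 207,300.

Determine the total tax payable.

CHF 42,675

Alternative minimum tax:
  Base (financial-statement income): CHF 207,300
  Less exemption CHF 102,000 → base CHF 105,300
  CHF 105,300 × 11% = CHF 11,583

Regular income tax:
  CHF 118,000 × 12% = CHF 14,160
  CHF 21,000 × 19% = CHF 3,990
  CHF 98,100 × 25% = CHF 24,525
  → CHF 42,675

CHF 42,675 > CHF 11,583, so the regular income tax governs.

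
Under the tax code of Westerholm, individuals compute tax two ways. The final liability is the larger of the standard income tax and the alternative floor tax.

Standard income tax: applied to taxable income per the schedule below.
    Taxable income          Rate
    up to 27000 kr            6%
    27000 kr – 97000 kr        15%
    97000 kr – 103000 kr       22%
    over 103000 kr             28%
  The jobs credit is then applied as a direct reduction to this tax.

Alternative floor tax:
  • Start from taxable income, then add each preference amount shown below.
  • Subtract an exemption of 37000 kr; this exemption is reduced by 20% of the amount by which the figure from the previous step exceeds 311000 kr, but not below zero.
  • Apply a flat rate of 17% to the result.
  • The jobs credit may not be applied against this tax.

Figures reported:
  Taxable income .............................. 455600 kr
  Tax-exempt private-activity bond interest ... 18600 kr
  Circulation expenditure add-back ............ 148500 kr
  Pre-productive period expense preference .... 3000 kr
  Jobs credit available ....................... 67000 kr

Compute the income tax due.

Alternative floor tax:
  Adjusted income: 455600 kr + 18600 kr + 148500 kr + 3000 kr = 625700 kr
  Exemption: 20% × (625700 kr − 311000 kr) = 62940 kr ≥ 37000 kr, so the exemption is fully phased out
  Base: 625700 kr − 0 kr = 625700 kr
  625700 kr × 17% = 106369 kr

Standard income tax:
  27000 kr × 6% = 1620 kr
  70000 kr × 15% = 10500 kr
  6000 kr × 22% = 1320 kr
  352600 kr × 28% = 98728 kr
  → 112168 kr
  Less jobs credit 67000 kr → 45168 kr

106369 kr > 45168 kr, so the alternative floor tax is the binding amount.

106369 kr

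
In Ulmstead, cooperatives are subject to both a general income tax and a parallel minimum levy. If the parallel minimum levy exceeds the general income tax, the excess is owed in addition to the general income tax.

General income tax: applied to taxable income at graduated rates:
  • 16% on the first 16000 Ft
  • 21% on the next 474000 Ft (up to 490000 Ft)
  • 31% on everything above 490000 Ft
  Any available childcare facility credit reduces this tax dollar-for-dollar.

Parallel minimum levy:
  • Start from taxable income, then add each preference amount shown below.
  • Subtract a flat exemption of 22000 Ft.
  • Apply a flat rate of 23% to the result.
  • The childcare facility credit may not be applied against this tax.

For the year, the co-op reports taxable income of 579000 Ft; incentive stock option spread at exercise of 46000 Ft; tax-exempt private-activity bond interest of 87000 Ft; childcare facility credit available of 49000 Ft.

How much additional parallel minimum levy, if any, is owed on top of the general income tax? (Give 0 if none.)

General income tax:
  16000 Ft × 16% = 2560 Ft
  474000 Ft × 21% = 99540 Ft
  89000 Ft × 31% = 27590 Ft
  → 129690 Ft
  Less childcare facility credit 49000 Ft → 80690 Ft

Parallel minimum levy:
  Adjusted income: 579000 Ft + 46000 Ft + 87000 Ft = 712000 Ft
  Less exemption 22000 Ft → base 690000 Ft
  690000 Ft × 23% = 158700 Ft

Excess of parallel minimum levy over general income tax: 158700 Ft − 80690 Ft = 78010 Ft.

78010 Ft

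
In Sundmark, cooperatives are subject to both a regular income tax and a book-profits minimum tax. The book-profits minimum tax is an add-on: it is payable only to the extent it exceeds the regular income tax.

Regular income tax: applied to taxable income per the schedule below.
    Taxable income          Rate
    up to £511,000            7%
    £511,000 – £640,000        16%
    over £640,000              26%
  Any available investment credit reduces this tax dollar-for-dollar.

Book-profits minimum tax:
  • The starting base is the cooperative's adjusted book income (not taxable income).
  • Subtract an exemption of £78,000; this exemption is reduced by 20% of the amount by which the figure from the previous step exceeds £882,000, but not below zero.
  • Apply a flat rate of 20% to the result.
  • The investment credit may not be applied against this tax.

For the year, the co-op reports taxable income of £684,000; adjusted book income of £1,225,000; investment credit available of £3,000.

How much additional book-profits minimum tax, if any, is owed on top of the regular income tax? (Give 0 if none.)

Regular income tax:
  £511,000 × 7% = £35,770
  £129,000 × 16% = £20,640
  £44,000 × 26% = £11,440
  → £67,850
  Less investment credit £3,000 → £64,850

Book-profits minimum tax:
  Base (adjusted book income): £1,225,000
  Exemption: £78,000 − 20% × (£1,225,000 − £882,000) = £78,000 − £68,600 = £9,400
  Base: £1,225,000 − £9,400 = £1,215,600
  £1,215,600 × 20% = £243,120

Excess of book-profits minimum tax over regular income tax: £243,120 − £64,850 = £178,270.

£178,270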